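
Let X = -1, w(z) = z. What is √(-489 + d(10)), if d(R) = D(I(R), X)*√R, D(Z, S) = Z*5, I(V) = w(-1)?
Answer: √(-489 - 5*√10) ≈ 22.468*I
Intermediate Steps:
I(V) = -1
D(Z, S) = 5*Z
d(R) = -5*√R (d(R) = (5*(-1))*√R = -5*√R)
√(-489 + d(10)) = √(-489 - 5*√10)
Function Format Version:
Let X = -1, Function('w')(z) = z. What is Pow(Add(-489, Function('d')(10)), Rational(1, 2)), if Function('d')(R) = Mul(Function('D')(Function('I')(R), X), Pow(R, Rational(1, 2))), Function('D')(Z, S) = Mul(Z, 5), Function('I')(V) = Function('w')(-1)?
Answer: Pow(Add(-489, Mul(-5, Pow(10, Rational(1, 2)))), Rational(1, 2)) ≈ Mul(22.468, I)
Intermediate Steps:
Function('I')(V) = -1
Function('D')(Z, S) = Mul(5, Z)
Function('d')(R) = Mul(-5, Pow(R, Rational(1, 2))) (Function('d')(R) = Mul(Mul(5, -1), Pow(R, Rational(1, 2))) = Mul(-5, Pow(R, Rational(1, 2))))
Pow(Add(-489, Function('d')(10)), Rational(1, 2)) = Pow(Add(-489, Mul(-5, Pow(10, Rational(1, 2)))), Rational(1, 2))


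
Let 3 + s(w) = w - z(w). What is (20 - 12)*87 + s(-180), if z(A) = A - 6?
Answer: 699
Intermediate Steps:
z(A) = -6 + A
s(w) = 3 (s(w) = -3 + (w - (-6 + w)) = -3 + (w + (6 - w)) = -3 + 6 = 3)
(20 - 12)*87 + s(-180) = (20 - 12)*87 + 3 = 8*87 + 3 = 696 + 3 = 699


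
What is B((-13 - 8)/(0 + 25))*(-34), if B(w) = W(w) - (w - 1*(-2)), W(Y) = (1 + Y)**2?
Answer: 24106/625 ≈ 38.570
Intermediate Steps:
B(w) = -2 + (1 + w)**2 - w (B(w) = (1 + w)**2 - (w - 1*(-2)) = (1 + w)**2 - (w + 2) = (1 + w)**2 - (2 + w) = (1 + w)**2 + (-2 - w) = -2 + (1 + w)**2 - w)
B((-13 - 8)/(0 + 25))*(-34) = (-1 + (-13 - 8)/(0 + 25) + ((-13 - 8)/(0 + 25))**2)*(-34) = (-1 - 21/25 + (-21/25)**2)*(-34) = (-1 - 21/25 + 441/625)*(-34) = -709/625*(-34) = 24106/625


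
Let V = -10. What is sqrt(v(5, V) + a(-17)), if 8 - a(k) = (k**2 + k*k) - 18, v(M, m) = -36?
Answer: 14*I*sqrt(3) ≈ 24.249*I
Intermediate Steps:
a(k) = 26 - 2*k**2 (a(k) = 8 - ((k**2 + k*k) - 18) = 8 - ((k**2 + k**2) - 18) = 8 - (2*k**2 - 18) = 8 - (-18 + 2*k**2) = 8 + (18 - 2*k**2) = 26 - 2*k**2)
sqrt(v(5, V) + a(-17)) = sqrt(-36 + (26 - 2*(-17)**2)) = sqrt(-36 + (26 - 2*289)) = sqrt(-36 + (26 - 578)) = sqrt(-36 - 552) = sqrt(-588) = 14*I*sqrt(3)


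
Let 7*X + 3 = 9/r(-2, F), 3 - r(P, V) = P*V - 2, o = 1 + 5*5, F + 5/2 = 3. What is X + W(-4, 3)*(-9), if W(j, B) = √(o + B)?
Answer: -3/14 - 9*√29 ≈ -48.681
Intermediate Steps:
F = ½ (F = -5/2 + 3 = ½ ≈ 0.50000)
o = 26 (o = 1 + 25 = 26)
r(P, V) = 5 - P*V (r(P, V) = 3 - (P*V - 2) = 3 - (-2 + P*V) = 3 + (2 - P*V) = 5 - P*V)
X = -3/14 (X = -3/7 + (9/(5 - 1*(-2)*½))/7 = -3/7 + (9/(5 + 1))/7 = -3/7 + (9/6)/7 = -3/7 + (9*(⅙))/7 = -3/7 + (⅐)*(3/2) = -3/7 + 3/14 = -3/14 ≈ -0.21429)
W(j, B) = √(26 + B)
X + W(-4, 3)*(-9) = -3/14 + √(26 + 3)*(-9) = -3/14 + √29*(-9) = -3/14 - 9*√29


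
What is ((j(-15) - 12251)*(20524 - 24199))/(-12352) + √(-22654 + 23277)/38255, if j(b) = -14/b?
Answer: -45018995/12352 + √623/38255 ≈ -3644.7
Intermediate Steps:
((j(-15) - 12251)*(20524 - 24199))/(-12352) + √(-22654 + 23277)/38255 = ((-14/(-15) - 12251)*(20524 - 24199))/(-12352) + √(-22654 + 23277)/38255 = ((-14*(-1/15) - 12251)*(-3675))*(-1/12352) + √623*(1/38255) = ((14/15 - 12251)*(-3675))*(-1/12352) + √623/38255 = -183751/15*(-3675)*(-1/12352) + √623/38255 = 45018995*(-1/12352) + √623/38255 = -45018995/12352 + √623/38255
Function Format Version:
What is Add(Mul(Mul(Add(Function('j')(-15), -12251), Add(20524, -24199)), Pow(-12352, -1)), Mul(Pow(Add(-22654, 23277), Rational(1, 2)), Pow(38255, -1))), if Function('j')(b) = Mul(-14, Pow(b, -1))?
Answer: Add(Rational(-45018995, 12352), Mul(Rational(1, 38255), Pow(623, Rational(1, 2)))) ≈ -3644.7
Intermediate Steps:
Add(Mul(Mul(Add(Function('j')(-15), -12251), Add(20524, -24199)), Pow(-12352, -1)), Mul(Pow(Add(-22654, 23277), Rational(1, 2)), Pow(38255, -1))) = Add(Mul(Mul(Add(Mul(-14, Pow(-15, -1)), -12251), Add(20524, -24199)), Pow(-12352, -1)), Mul(Pow(Add(-22654, 23277), Rational(1, 2)), Pow(38255, -1))) = Add(Mul(Mul(Add(Mul(-14, Rational(-1, 15)), -12251), -3675), Rational(-1, 12352)), Mul(Pow(623, Rational(1, 2)), Rational(1, 38255))) = Add(Mul(Mul(Add(Rational(14, 15), -12251), -3675), Rational(-1, 12352)), Mul(Rational(1, 38255), Pow(623, Rational(1, 2)))) = Add(Mul(Mul(Rational(-183751, 15), -3675), Rational(-1, 12352)), Mul(Rational(1, 38255), Pow(623, Rational(1, 2)))) = Add(Mul(45018995, Rational(-1, 12352)), Mul(Rational(1, 38255), Pow(623, Rational(1, 2)))) = Add(Rational(-45018995, 12352), Mul(Rational(1, 38255), Pow(623, Rational(1, 2))))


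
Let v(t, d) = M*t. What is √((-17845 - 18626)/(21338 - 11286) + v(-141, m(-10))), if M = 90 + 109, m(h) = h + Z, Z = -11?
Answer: I*√708880959507/5026 ≈ 167.52*I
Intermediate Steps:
m(h) = -11 + h (m(h) = h - 11 = -11 + h)
M = 199
v(t, d) = 199*t
√((-17845 - 18626)/(21338 - 11286) + v(-141, m(-10))) = √((-17845 - 18626)/(21338 - 11286) + 199*(-141)) = √(-36471/10052 - 28059) = √(-282085539/10052) = I*√708880959507/5026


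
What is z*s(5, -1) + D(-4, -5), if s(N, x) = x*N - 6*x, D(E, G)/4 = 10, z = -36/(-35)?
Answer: 1436/35 ≈ 41.029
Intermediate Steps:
z = 36/35 (z = -36*(-1/35) = 36/35 ≈ 1.0286)
D(E, G) = 40 (D(E, G) = 4*10 = 40)
s(N, x) = -6*x + N*x (s(N, x) = N*x - 6*x = -6*x + N*x)
z*s(5, -1) + D(-4, -5) = 36*(-(-6 + 5))/35 + 40 = 36*(-1*(-1))/35 + 40 = (36/35)*1 + 40 = 36/35 + 40 = 1436/35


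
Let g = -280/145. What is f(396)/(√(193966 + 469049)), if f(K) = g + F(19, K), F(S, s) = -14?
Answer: -154*√663015/6409145 ≈ -0.019565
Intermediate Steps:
g = -56/29 (g = -280*1/145 = -56/29 ≈ -1.9310)
f(K) = -462/29 (f(K) = -56/29 - 14 = -462/29)
f(396)/(√(193966 + 469049)) = -462/(29*√(193966 + 469049)) = -462*√663015/663015/29 = -154*√663015/6409145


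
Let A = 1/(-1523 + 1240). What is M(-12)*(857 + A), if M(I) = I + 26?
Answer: 3395420/283 ≈ 11998.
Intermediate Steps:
M(I) = 26 + I
A = -1/283 (A = 1/(-283) = -1/283 ≈ -0.0035336)
M(-12)*(857 + A) = (26 - 12)*(857 - 1/283) = 14*(242530/283) = 3395420/283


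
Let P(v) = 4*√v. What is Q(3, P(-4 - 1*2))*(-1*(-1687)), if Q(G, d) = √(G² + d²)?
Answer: 1687*I*√87 ≈ 15735.0*I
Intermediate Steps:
Q(3, P(-4 - 1*2))*(-1*(-1687)) = √(3² + (4*√(-4 - 1*2))²)*(-1*(-1687)) = √(9 + (4*√(-4 - 2))²)*1687 = √(9 + (4*√(-6))²)*1687 = √(9 + (4*(I*√6))²)*1687 = √(9 + (4*I*√6)²)*1687 = √(9 - 96)*1687 = √(-87)*1687 = (I*√87)*1687 = 1687*I*√87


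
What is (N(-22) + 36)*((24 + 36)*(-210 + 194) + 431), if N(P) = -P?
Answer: -30682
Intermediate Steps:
(N(-22) + 36)*((24 + 36)*(-210 + 194) + 431) = (-1*(-22) + 36)*((24 + 36)*(-210 + 194) + 431) = (22 + 36)*(60*(-16) + 431) = 58*(-960 + 431) = 58*(-529) = -30682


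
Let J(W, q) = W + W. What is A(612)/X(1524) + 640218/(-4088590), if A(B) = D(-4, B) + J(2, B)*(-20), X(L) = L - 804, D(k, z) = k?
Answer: -6703321/24531540 ≈ -0.27325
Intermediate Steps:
X(L) = -804 + L
J(W, q) = 2*W
A(B) = -84 (A(B) = -4 + (2*2)*(-20) = -4 + 4*(-20) = -4 - 80 = -84)
A(612)/X(1524) + 640218/(-4088590) = -84/(-804 + 1524) + 640218/(-4088590) = -84/720 + 640218*(-1/4088590) = -84*1/720 - 320109/2044295 = -7/60 - 320109/2044295 = -6703321/24531540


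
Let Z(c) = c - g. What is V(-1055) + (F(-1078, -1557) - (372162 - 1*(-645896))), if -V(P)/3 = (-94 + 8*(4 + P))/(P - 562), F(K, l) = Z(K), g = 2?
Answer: -549323884/539 ≈ -1.0192e+6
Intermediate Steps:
Z(c) = -2 + c (Z(c) = c - 1*2 = c - 2 = -2 + c)
F(K, l) = -2 + K
V(P) = -3*(-62 + 8*P)/(-562 + P) (V(P) = -3*(-94 + 8*(4 + P))/(P - 562) = -3*(-94 + (32 + 8*P))/(-562 + P) = -3*(-62 + 8*P)/(-562 + P))
V(-1055) + (F(-1078, -1557) - (372162 - 1*(-645896))) = 6*(31 - 4*(-1055))/(-562 - 1055) + ((-2 - 1078) - (372162 - 1*(-645896))) = 6*(31 + 4220)/(-1617) + (-1080 - (372162 + 645896)) = 6*(-1/1617)*4251 + (-1080 - 1*1018058) = -8502/539 + (-1080 - 1018058) = -8502/539 - 1019138 = -549323884/539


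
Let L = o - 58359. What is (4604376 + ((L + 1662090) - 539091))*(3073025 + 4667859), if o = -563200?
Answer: 39523529381344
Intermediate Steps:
L = -621559 (L = -563200 - 58359 = -621559)
(4604376 + ((L + 1662090) - 539091))*(3073025 + 4667859) = (4604376 + ((-621559 + 1662090) - 539091))*(3073025 + 4667859) = (4604376 + (1040531 - 539091))*7740884 = (4604376 + 501440)*7740884 = 5105816*7740884 = 39523529381344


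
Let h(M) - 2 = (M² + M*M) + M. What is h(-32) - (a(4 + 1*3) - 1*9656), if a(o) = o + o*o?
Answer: 11618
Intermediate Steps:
a(o) = o + o²
h(M) = 2 + M + 2*M² (h(M) = 2 + ((M² + M*M) + M) = 2 + ((M² + M²) + M) = 2 + (2*M² + M) = 2 + (M + 2*M²) = 2 + M + 2*M²)
h(-32) - (a(4 + 1*3) - 1*9656) = (2 - 32 + 2*(-32)²) - ((4 + 1*3)*(1 + (4 + 1*3)) - 1*9656) = (2 - 32 + 2*1024) - ((4 + 3)*(1 + (4 + 3)) - 9656) = (2 - 32 + 2048) - (7*(1 + 7) - 9656) = 2018 - (7*8 - 9656) = 2018 - (56 - 9656) = 2018 - 1*(-9600) = 2018 + 9600 = 11618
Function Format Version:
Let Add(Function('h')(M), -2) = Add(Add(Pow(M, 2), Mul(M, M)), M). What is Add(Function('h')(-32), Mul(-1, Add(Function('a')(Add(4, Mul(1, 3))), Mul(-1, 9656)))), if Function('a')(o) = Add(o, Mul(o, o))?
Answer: 11618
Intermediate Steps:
Function('a')(o) = Add(o, Pow(o, 2))
Function('h')(M) = Add(2, M, Mul(2, Pow(M, 2))) (Function('h')(M) = Add(2, Add(Add(Pow(M, 2), Mul(M, M)), M)) = Add(2, Add(Add(Pow(M, 2), Pow(M, 2)), M)) = Add(2, Add(Mul(2, Pow(M, 2)), M)) = Add(2, Add(M, Mul(2, Pow(M, 2)))) = Add(2, M, Mul(2, Pow(M, 2))))
Add(Function('h')(-32), Mul(-1, Add(Function('a')(Add(4, Mul(1, 3))), Mul(-1, 9656)))) = Add(Add(2, -32, Mul(2, Pow(-32, 2))), Mul(-1, Add(Mul(Add(4, Mul(1, 3)), Add(1, Add(4, Mul(1, 3)))), Mul(-1, 9656)))) = Add(Add(2, -32, Mul(2, 1024)), Mul(-1, Add(Mul(Add(4, 3), Add(1, Add(4, 3))), -9656))) = Add(Add(2, -32, 2048), Mul(-1, Add(Mul(7, Add(1, 7)), -9656))) = Add(2018, Mul(-1, Add(Mul(7, 8), -9656))) = Add(2018, Mul(-1, Add(56, -9656))) = Add(2018, Mul(-1, -9600)) = Add(2018, 9600) = 11618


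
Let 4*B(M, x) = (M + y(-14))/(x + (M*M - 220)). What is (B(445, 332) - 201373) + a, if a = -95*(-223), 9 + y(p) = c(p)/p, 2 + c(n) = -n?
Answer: -499826735061/2773918 ≈ -1.8019e+5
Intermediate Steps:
c(n) = -2 - n
y(p) = -9 + (-2 - p)/p
B(M, x) = (-69/7 + M)/(4*(-220 + x + M²)) (B(M, x) = ((M + (-10 - 2/(-14)))/(x + (M*M - 220)))/4 = ((M + (-10 - 2*(-1/14)))/(x + (M² - 220)))/4 = ((M + (-10 + ⅐))/(x + (-220 + M²)))/4 = ((M - 69/7)/(-220 + x + M²))/4 = ((-69/7 + M)/(-220 + x + M²))/4 = (-69/7 + M)/(4*(-220 + x + M²)))
a = 21185
(B(445, 332) - 201373) + a = ((-69/28 + (¼)*445)/(-220 + 332 + 445²) - 201373) + 21185 = ((-69/28 + 445/4)/(-220 + 332 + 198025) - 201373) + 21185 = ((1523/14)/198137 - 201373) + 21185 = ((1/198137)*(1523/14) - 201373) + 21185 = (1523/2773918 - 201373) + 21185 = -558592187891/2773918 + 21185 = -499826735061/2773918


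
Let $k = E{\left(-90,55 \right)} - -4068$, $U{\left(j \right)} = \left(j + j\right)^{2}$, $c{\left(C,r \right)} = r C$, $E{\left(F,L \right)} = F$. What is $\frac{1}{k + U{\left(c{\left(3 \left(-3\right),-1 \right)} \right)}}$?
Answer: $\frac{1}{4302} \approx 0.00023245$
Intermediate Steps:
$c{\left(C,r \right)} = C r$
$U{\left(j \right)} = 4 j^{2}$ ($U{\left(j \right)} = \left(2 j\right)^{2} = 4 j^{2}$)
$k = 3978$ ($k = -90 - -4068 = -90 + 4068 = 3978$)
$\frac{1}{k + U{\left(c{\left(3 \left(-3\right),-1 \right)} \right)}} = \frac{1}{3978 + 4 \left(3 \left(-3\right) \left(-1\right)\right)^{2}} = \frac{1}{3978 + 4 \left(\left(-9\right) \left(-1\right)\right)^{2}} = \frac{1}{3978 + 4 \cdot 9^{2}} = \frac{1}{3978 + 4 \cdot 81} = \frac{1}{3978 + 324} = \frac{1}{4302}$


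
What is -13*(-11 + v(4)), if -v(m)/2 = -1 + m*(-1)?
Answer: 13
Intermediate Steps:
v(m) = 2 + 2*m (v(m) = -2*(-1 + m*(-1)) = -2*(-1 - m) = 2 + 2*m)
-13*(-11 + v(4)) = -13*(-11 + (2 + 2*4)) = -13*(-11 + (2 + 8)) = -13*(-11 + 10) = -13*(-1) = 13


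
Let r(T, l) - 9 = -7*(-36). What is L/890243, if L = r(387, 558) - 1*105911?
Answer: -105650/890243 ≈ -0.11868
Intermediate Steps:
r(T, l) = 261 (r(T, l) = 9 - 7*(-36) = 9 + 252 = 261)
L = -105650 (L = 261 - 1*105911 = 261 - 105911 = -105650)
L/890243 = -105650/890243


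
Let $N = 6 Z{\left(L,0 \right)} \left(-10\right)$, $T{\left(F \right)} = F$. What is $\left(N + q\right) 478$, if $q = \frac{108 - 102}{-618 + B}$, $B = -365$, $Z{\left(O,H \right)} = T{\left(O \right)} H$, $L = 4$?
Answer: $- \frac{2868}{983} \approx -2.9176$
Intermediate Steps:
$Z{\left(O,H \right)} = H O$ ($Z{\left(O,H \right)} = O H = H O$)
$q = - \frac{6}{983}$ ($q = \frac{108 - 102}{-618 - 365} = \frac{6}{-983} = 6 \left(- \frac{1}{983}\right) = - \frac{6}{983} \approx -0.0061038$)
$N = 0$ ($N = 6 \cdot 0 \cdot 4 \left(-10\right) = 6 \cdot 0 \left(-10\right) = 0 \left(-10\right) = 0$)
$\left(N + q\right) 478 = \left(0 - \frac{6}{983}\right) 478 = \left(- \frac{6}{983}\right) 478 = - \frac{2868}{983}$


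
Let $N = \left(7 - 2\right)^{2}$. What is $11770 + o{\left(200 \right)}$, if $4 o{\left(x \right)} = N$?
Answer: $\frac{47105}{4} \approx 11776.0$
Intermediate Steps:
$N = 25$ ($N = 5^{2} = 25$)
$o{\left(x \right)} = \frac{25}{4}$ ($o{\left(x \right)} = \frac{1}{4} \cdot 25 = \frac{25}{4}$)
$11770 + o{\left(200 \right)} = 11770 + \frac{25}{4} = \frac{47105}{4}$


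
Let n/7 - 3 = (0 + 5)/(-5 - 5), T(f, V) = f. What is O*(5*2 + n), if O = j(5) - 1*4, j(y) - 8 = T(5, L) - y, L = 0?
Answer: 110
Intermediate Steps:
j(y) = 13 - y (j(y) = 8 + (5 - y) = 13 - y)
O = 4 (O = (13 - 1*5) - 1*4 = (13 - 5) - 4 = 8 - 4 = 4)
n = 35/2 (n = 21 + 7*((0 + 5)/(-5 - 5)) = 21 + 7*(5/(-10)) = 21 + 7*(5*(-1/10)) = 21 + 7*(-1/2) = 21 - 7/2 = 35/2 ≈ 17.500)
O*(5*2 + n) = 4*(5*2 + 35/2) = 4*(10 + 35/2) = 4*(55/2) = 110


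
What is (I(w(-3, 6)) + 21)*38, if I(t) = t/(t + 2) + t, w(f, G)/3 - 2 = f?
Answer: 798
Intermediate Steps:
w(f, G) = 6 + 3*f
I(t) = t + t/(2 + t) (I(t) = t/(2 + t) + t = t + t/(2 + t))
(I(w(-3, 6)) + 21)*38 = ((6 + 3*(-3))*(3 + (6 + 3*(-3)))/(2 + (6 + 3*(-3))) + 21)*38 = ((6 - 9)*(3 + (6 - 9))/(2 + (6 - 9)) + 21)*38 = (-3*(3 - 3)/(2 - 3) + 21)*38 = (-3*0/(-1) + 21)*38 = (-3*(-1)*0 + 21)*38 = (0 + 21)*38 = 21*38 = 798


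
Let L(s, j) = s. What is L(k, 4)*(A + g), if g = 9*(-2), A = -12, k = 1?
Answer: -30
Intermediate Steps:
g = -18
L(k, 4)*(A + g) = 1*(-12 - 18) = 1*(-30) = -30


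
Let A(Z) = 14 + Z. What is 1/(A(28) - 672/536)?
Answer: 67/2730 ≈ 0.024542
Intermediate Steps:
1/(A(28) - 672/536) = 1/((14 + 28) - 672/536) = 1/(42 - 672*1/536) = 1/(42 - 84/67) = 1/(2730/67) = 67/2730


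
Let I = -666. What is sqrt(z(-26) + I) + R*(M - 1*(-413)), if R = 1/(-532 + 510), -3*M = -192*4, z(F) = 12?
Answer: -669/22 + I*sqrt(654) ≈ -30.409 + 25.573*I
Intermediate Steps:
M = 256 (M = -(-64)*4 = -1/3*(-768) = 256)
R = -1/22 (R = 1/(-22) = -1/22 ≈ -0.045455)
sqrt(z(-26) + I) + R*(M - 1*(-413)) = sqrt(12 - 666) - (256 - 1*(-413))/22 = sqrt(-654) - (256 + 413)/22 = I*sqrt(654) - 1/22*669 = I*sqrt(654) - 669/22 = -669/22 + I*sqrt(654)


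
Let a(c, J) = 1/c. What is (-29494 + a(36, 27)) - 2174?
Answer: -1140047/36 ≈ -31668.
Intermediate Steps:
(-29494 + a(36, 27)) - 2174 = (-29494 + 1/36) - 2174 = -1061783/36 - 2174 = -1140047/36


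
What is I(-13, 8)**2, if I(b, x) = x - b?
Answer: 441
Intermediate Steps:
I(-13, 8)**2 = (8 - 1*(-13))**2 = (8 + 13)**2 = 21**2 = 441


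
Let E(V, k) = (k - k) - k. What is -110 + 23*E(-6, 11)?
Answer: -363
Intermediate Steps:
E(V, k) = -k (E(V, k) = 0 - k = -k)
-110 + 23*E(-6, 11) = -110 + 23*(-1*11) = -110 + 23*(-11) = -110 - 253 = -363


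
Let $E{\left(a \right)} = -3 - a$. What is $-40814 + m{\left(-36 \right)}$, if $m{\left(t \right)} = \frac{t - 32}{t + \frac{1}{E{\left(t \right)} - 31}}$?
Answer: $- \frac{2897658}{71} \approx -40812.0$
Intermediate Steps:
$m{\left(t \right)} = \frac{-32 + t}{t + \frac{1}{-34 - t}}$ ($m{\left(t \right)} = \frac{t - 32}{t + \frac{1}{\left(-3 - t\right) - 31}} = \frac{-32 + t}{t + \frac{1}{-34 - t}}$)
$-40814 + m{\left(-36 \right)} = -40814 + \frac{-1088 + \left(-36\right)^{2} + 2 \left(-36\right)}{-1 + \left(-36\right)^{2} + 34 \left(-36\right)} = -40814 + \frac{-1088 + 1296 - 72}{-1 + 1296 - 1224} = -40814 + \frac{1}{71} \cdot 136 = -40814 + \frac{136}{71} = - \frac{2897658}{71}$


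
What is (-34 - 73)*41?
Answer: -4387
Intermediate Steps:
(-34 - 73)*41 = -107*41 = -4387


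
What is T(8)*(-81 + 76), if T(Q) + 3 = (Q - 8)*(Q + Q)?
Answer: 15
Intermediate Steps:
T(Q) = -3 + 2*Q*(-8 + Q) (T(Q) = -3 + (Q - 8)*(Q + Q) = -3 + (-8 + Q)*(2*Q) = -3 + 2*Q*(-8 + Q))
T(8)*(-81 + 76) = (-3 - 16*8 + 2*8**2)*(-81 + 76) = (-3 - 128 + 2*64)*(-5) = (-3 - 128 + 128)*(-5) = -3*(-5) = 15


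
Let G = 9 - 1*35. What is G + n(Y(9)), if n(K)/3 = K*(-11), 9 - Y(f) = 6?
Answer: -125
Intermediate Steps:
Y(f) = 3 (Y(f) = 9 - 1*6 = 9 - 6 = 3)
n(K) = -33*K (n(K) = 3*(K*(-11)) = 3*(-11*K) = -33*K)
G = -26 (G = 9 - 35 = -26)
G + n(Y(9)) = -26 - 33*3 = -26 - 99 = -125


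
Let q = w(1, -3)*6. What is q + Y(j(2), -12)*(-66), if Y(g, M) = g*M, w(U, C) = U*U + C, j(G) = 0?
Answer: -12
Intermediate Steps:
w(U, C) = C + U**2 (w(U, C) = U**2 + C = C + U**2)
Y(g, M) = M*g
q = -12 (q = (-3 + 1**2)*6 = (-3 + 1)*6 = -2*6 = -12)
q + Y(j(2), -12)*(-66) = -12 - 12*0*(-66) = -12 + 0*(-66) = -12 + 0 = -12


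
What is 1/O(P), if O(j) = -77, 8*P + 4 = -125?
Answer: -1/77 ≈ -0.012987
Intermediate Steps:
P = -129/8 (P = -1/2 + (1/8)*(-125) = -1/2 - 125/8 = -129/8 ≈ -16.125)
1/O(P) = 1/(-77) = -1/77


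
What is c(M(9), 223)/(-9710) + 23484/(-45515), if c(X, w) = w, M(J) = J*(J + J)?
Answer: -47635897/88390130 ≈ -0.53893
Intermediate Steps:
M(J) = 2*J² (M(J) = J*(2*J) = 2*J²)
c(M(9), 223)/(-9710) + 23484/(-45515) = 223/(-9710) + 23484/(-45515) = 223*(-1/9710) + 23484*(-1/45515) = -223/9710 - 23484/45515 = -47635897/88390130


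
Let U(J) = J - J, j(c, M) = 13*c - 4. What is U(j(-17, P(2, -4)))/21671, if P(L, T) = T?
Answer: 0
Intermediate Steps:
j(c, M) = -4 + 13*c
U(J) = 0
U(j(-17, P(2, -4)))/21671 = 0/21671 = 0*(1/21671) = 0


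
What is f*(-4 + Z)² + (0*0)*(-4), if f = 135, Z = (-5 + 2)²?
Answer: 3375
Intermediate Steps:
Z = 9 (Z = (-3)² = 9)
f*(-4 + Z)² + (0*0)*(-4) = 135*(-4 + 9)² + (0*0)*(-4) = 135*5² + 0*(-4) = 135*25 + 0 = 3375 + 0 = 3375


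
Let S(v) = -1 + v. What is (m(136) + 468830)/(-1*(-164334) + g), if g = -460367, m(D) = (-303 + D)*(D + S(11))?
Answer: -444448/296033 ≈ -1.5013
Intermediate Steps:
m(D) = (-303 + D)*(10 + D) (m(D) = (-303 + D)*(D + (-1 + 11)) = (-303 + D)*(D + 10) = (-303 + D)*(10 + D))
(m(136) + 468830)/(-1*(-164334) + g) = ((-3030 + 136**2 - 293*136) + 468830)/(-1*(-164334) - 460367) = ((-3030 + 18496 - 39848) + 468830)/(164334 - 460367) = (-24382 + 468830)/(-296033) = 444448*(-1/296033) = -444448/296033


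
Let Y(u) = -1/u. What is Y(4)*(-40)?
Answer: 10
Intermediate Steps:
Y(4)*(-40) = -1/4*(-40) = -1*¼*(-40) = -¼*(-40) = 10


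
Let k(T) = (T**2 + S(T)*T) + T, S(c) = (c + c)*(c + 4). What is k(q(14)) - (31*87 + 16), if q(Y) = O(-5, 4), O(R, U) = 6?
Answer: -1951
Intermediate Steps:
S(c) = 2*c*(4 + c) (S(c) = (2*c)*(4 + c) = 2*c*(4 + c))
q(Y) = 6
k(T) = T + T**2 + 2*T**2*(4 + T) (k(T) = (T**2 + (2*T*(4 + T))*T) + T = (T**2 + 2*T**2*(4 + T)) + T = T + T**2 + 2*T**2*(4 + T))
k(q(14)) - (31*87 + 16) = 6*(1 + 6 + 2*6*(4 + 6)) - (31*87 + 16) = 6*(1 + 6 + 2*6*10) - (2697 + 16) = 6*(1 + 6 + 120) - 1*2713 = 6*127 - 2713 = 762 - 2713 = -1951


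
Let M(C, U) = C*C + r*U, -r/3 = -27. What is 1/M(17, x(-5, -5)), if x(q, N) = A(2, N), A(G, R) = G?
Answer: 1/451 ≈ 0.0022173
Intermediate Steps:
r = 81 (r = -3*(-27) = 81)
x(q, N) = 2
M(C, U) = C**2 + 81*U (M(C, U) = C*C + 81*U = C**2 + 81*U)
1/M(17, x(-5, -5)) = 1/(17**2 + 81*2) = 1/(289 + 162) = 1/451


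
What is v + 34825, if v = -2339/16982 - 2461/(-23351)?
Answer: 13809725375363/396546682 ≈ 34825.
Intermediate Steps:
v = -12825287/396546682 (v = -2339*1/16982 - 2461*(-1/23351) = -2339/16982 + 2461/23351 = -12825287/396546682 ≈ -0.032342)
v + 34825 = -12825287/396546682 + 34825 = 13809725375363/396546682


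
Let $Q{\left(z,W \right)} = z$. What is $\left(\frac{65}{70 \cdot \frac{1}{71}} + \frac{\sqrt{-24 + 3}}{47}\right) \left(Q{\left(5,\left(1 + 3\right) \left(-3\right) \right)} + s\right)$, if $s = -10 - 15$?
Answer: $- \frac{9230}{7} - \frac{20 i \sqrt{21}}{47} \approx -1318.6 - 1.95 i$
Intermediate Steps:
$s = -25$
$\left(\frac{65}{70 \cdot \frac{1}{71}} + \frac{\sqrt{-24 + 3}}{47}\right) \left(Q{\left(5,\left(1 + 3\right) \left(-3\right) \right)} + s\right) = \left(\frac{65}{70 \cdot \frac{1}{71}} + \frac{\sqrt{-24 + 3}}{47}\right) \left(5 - 25\right) = \left(\frac{65}{70 \cdot \frac{1}{71}} + \sqrt{-21} \cdot \frac{1}{47}\right) \left(-20\right) = \left(\frac{65}{\frac{70}{71}} + i \sqrt{21} \cdot \frac{1}{47}\right) \left(-20\right) = \left(65 \cdot \frac{71}{70} + \frac{i \sqrt{21}}{47}\right) \left(-20\right) = \left(\frac{923}{14} + \frac{i \sqrt{21}}{47}\right) \left(-20\right) = - \frac{9230}{7} - \frac{20 i \sqrt{21}}{47}$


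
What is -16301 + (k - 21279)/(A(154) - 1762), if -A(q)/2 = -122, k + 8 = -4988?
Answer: -24718643/1518 ≈ -16284.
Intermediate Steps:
k = -4996 (k = -8 - 4988 = -4996)
A(q) = 244 (A(q) = -2*(-122) = 244)
-16301 + (k - 21279)/(A(154) - 1762) = -16301 + (-4996 - 21279)/(244 - 1762) = -16301 - 26275/(-1518) = -16301 - 26275*(-1/1518) = -16301 + 26275/1518 = -24718643/1518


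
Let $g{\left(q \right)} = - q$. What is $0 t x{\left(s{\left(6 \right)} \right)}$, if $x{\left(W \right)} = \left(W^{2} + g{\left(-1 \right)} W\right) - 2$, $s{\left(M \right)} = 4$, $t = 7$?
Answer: $0$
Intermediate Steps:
$x{\left(W \right)} = -2 + W + W^{2}$ ($x{\left(W \right)} = \left(W^{2} + \left(-1\right) \left(-1\right) W\right) - 2 = \left(W^{2} + 1 W\right) - 2 = \left(W^{2} + W\right) - 2 = \left(W + W^{2}\right) - 2 = -2 + W + W^{2}$)
$0 t x{\left(s{\left(6 \right)} \right)} = 0 \cdot 7 \left(-2 + 4 + 4^{2}\right) = 0 \left(-2 + 4 + 16\right) = 0 \cdot 18 = 0$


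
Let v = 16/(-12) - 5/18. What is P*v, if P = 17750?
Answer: -257375/9 ≈ -28597.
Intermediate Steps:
v = -29/18 (v = 16*(-1/12) - 5*1/18 = -4/3 - 5/18 = -29/18 ≈ -1.6111)
P*v = 17750*(-29/18) = -257375/9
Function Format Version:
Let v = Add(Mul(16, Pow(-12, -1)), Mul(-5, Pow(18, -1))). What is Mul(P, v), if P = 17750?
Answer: Rational(-257375, 9) ≈ -28597.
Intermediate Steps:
v = Rational(-29, 18) (v = Add(Mul(16, Rational(-1, 12)), Mul(-5, Rational(1, 18))) = Add(Rational(-4, 3), Rational(-5, 18)) = Rational(-29, 18) ≈ -1.6111)
Mul(P, v) = Mul(17750, Rational(-29, 18)) = Rational(-257375, 9)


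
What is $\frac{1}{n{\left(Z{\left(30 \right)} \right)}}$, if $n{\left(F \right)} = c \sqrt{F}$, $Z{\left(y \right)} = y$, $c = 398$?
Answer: $\frac{\sqrt{30}}{11940} \approx 0.00045873$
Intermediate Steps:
$n{\left(F \right)} = 398 \sqrt{F}$
$\frac{1}{n{\left(Z{\left(30 \right)} \right)}} = \frac{1}{398 \sqrt{30}} = \frac{\sqrt{30}}{11940}$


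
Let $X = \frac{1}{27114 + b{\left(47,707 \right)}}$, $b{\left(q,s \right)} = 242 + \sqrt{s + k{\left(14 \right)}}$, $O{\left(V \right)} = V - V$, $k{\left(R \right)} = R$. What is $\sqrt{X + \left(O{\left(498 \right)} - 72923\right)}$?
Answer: $\frac{\sqrt{-1994881587 - 72923 \sqrt{721}}}{\sqrt{27356 + \sqrt{721}}} \approx 270.04 i$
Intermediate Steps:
$O{\left(V \right)} = 0$
$b{\left(q,s \right)} = 242 + \sqrt{14 + s}$ ($b{\left(q,s \right)} = 242 + \sqrt{s + 14} = 242 + \sqrt{14 + s}$)
$X = \frac{1}{27356 + \sqrt{721}}$ ($X = \frac{1}{27114 + \left(242 + \sqrt{14 + 707}\right)} = \frac{1}{27114 + \left(242 + \sqrt{721}\right)} = \frac{1}{27356 + \sqrt{721}} \approx 3.6519 \cdot 10^{-5}$)
$\sqrt{X + \left(O{\left(498 \right)} - 72923\right)} = \sqrt{\left(\frac{3908}{106907145} - \frac{\sqrt{721}}{748350015}\right) + \left(0 - 72923\right)} = \sqrt{\left(\frac{3908}{106907145} - \frac{\sqrt{721}}{748350015}\right) - 72923} = \sqrt{- \frac{7795989730927}{106907145} - \frac{\sqrt{721}}{748350015}}$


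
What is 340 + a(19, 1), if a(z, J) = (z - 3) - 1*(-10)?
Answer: 366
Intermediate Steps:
a(z, J) = 7 + z (a(z, J) = (-3 + z) + 10 = 7 + z)
340 + a(19, 1) = 340 + (7 + 19) = 340 + 26 = 366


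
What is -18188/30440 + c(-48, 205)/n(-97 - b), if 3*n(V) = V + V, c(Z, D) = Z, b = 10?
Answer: 61391/814270 ≈ 0.075394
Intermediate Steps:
n(V) = 2*V/3 (n(V) = (V + V)/3 = (2*V)/3 = 2*V/3)
-18188/30440 + c(-48, 205)/n(-97 - b) = -18188/30440 - 48*3/(2*(-97 - 1*10)) = -18188*1/30440 - 48*3/(2*(-97 - 10)) = -4547/7610 - 48/((2/3)*(-107)) = -4547/7610 - 48/(-214/3) = -4547/7610 - 48*(-3/214) = -4547/7610 + 72/107 = 61391/814270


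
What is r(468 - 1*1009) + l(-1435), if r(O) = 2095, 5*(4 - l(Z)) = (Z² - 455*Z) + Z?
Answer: -540044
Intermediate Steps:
l(Z) = 4 - Z²/5 + 454*Z/5 (l(Z) = 4 - ((Z² - 455*Z) + Z)/5 = 4 - (Z² - 454*Z)/5 = 4 + (-Z²/5 + 454*Z/5) = 4 - Z²/5 + 454*Z/5)
r(468 - 1*1009) + l(-1435) = 2095 + (4 - ⅕*(-1435)² + (454/5)*(-1435)) = 2095 + (4 - ⅕*2059225 - 130298) = 2095 + (4 - 411845 - 130298) = 2095 - 542139 = -540044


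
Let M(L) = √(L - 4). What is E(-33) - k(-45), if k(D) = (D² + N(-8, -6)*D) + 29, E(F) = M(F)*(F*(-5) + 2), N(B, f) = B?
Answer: -2414 + 167*I*√37 ≈ -2414.0 + 1015.8*I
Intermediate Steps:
M(L) = √(-4 + L)
E(F) = √(-4 + F)*(2 - 5*F) (E(F) = √(-4 + F)*(F*(-5) + 2) = √(-4 + F)*(-5*F + 2) = √(-4 + F)*(2 - 5*F))
k(D) = 29 + D² - 8*D (k(D) = (D² - 8*D) + 29 = 29 + D² - 8*D)
E(-33) - k(-45) = √(-4 - 33)*(2 - 5*(-33)) - (29 + (-45)² - 8*(-45)) = √(-37)*(2 + 165) - (29 + 2025 + 360) = (I*√37)*167 - 1*2414 = 167*I*√37 - 2414 = -2414 + 167*I*√37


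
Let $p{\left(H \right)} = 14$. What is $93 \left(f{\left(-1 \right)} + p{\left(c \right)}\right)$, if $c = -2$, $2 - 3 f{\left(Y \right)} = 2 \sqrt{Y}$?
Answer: $1364 - 62 i \approx 1364.0 - 62.0 i$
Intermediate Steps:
$f{\left(Y \right)} = \frac{2}{3} - \frac{2 \sqrt{Y}}{3}$
$93 \left(f{\left(-1 \right)} + p{\left(c \right)}\right) = 93 \left(\left(\frac{2}{3} - \frac{2 \sqrt{-1}}{3}\right) + 14\right) = 93 \left(\left(\frac{2}{3} - \frac{2 i}{3}\right) + 14\right) = 93 \left(\frac{44}{3} - \frac{2 i}{3}\right) = 1364 - 62 i$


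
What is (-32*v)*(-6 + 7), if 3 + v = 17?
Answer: -448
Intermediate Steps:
v = 14 (v = -3 + 17 = 14)
(-32*v)*(-6 + 7) = (-32*14)*(-6 + 7) = -448*1 = -448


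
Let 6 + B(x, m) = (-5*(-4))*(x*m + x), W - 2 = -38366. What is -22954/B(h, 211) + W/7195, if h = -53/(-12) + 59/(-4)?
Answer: -2273896311/472920155 ≈ -4.8082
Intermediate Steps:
h = -31/3 (h = -53*(-1/12) + 59*(-1/4) = 53/12 - 59/4 = -31/3 ≈ -10.333)
W = -38364 (W = 2 - 38366 = -38364)
B(x, m) = -6 + 20*x + 20*m*x (B(x, m) = -6 + (-5*(-4))*(x*m + x) = -6 + 20*(m*x + x) = -6 + 20*(x + m*x) = -6 + (20*x + 20*m*x) = -6 + 20*x + 20*m*x)
-22954/B(h, 211) + W/7195 = -22954/(-6 + 20*(-31/3) + 20*211*(-31/3)) - 38364/7195 = -22954/(-6 - 620/3 - 130820/3) - 38364*1/7195 = -22954/(-131458/3) - 38364/7195 = -22954*(-3/131458) - 38364/7195 = 34431/65729 - 38364/7195 = -2273896311/472920155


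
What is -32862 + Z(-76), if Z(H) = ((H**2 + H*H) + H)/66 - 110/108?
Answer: -19417349/594 ≈ -32689.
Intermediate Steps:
Z(H) = -55/54 + H**2/33 + H/66 (Z(H) = ((H**2 + H**2) + H)*(1/66) - 110*1/108 = (2*H**2 + H)*(1/66) - 55/54 = (H + 2*H**2)*(1/66) - 55/54 = (H**2/33 + H/66) - 55/54 = -55/54 + H**2/33 + H/66)
-32862 + Z(-76) = -32862 + (-55/54 + (1/33)*(-76)**2 + (1/66)*(-76)) = -32862 + (-55/54 + (1/33)*5776 - 38/33) = -32862 + (-55/54 + 5776/33 - 38/33) = -32862 + 102679/594 = -19417349/594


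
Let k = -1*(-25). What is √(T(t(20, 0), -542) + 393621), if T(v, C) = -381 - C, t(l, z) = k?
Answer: √393782 ≈ 627.52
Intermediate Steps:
k = 25
t(l, z) = 25
√(T(t(20, 0), -542) + 393621) = √((-381 - 1*(-542)) + 393621) = √((-381 + 542) + 393621) = √(161 + 393621) = √393782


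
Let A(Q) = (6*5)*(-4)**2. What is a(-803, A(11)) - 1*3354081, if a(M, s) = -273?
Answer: -3354354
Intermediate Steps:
A(Q) = 480 (A(Q) = 30*16 = 480)
a(-803, A(11)) - 1*3354081 = -273 - 1*3354081 = -273 - 3354081 = -3354354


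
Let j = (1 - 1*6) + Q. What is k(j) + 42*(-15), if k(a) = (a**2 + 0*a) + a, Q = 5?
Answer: -630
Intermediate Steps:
j = 0 (j = (1 - 1*6) + 5 = (1 - 6) + 5 = -5 + 5 = 0)
k(a) = a + a**2 (k(a) = (a**2 + 0) + a = a**2 + a = a + a**2)
k(j) + 42*(-15) = 0*(1 + 0) + 42*(-15) = 0*1 - 630 = 0 - 630 = -630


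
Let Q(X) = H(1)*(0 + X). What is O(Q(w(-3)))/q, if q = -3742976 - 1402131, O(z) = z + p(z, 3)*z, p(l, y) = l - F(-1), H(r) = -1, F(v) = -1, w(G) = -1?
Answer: -3/5145107 ≈ -5.8308e-7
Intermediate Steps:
p(l, y) = 1 + l (p(l, y) = l - 1*(-1) = l + 1 = 1 + l)
Q(X) = -X (Q(X) = -(0 + X) = -X)
O(z) = z + z*(1 + z) (O(z) = z + (1 + z)*z = z + z*(1 + z))
q = -5145107
O(Q(w(-3)))/q = ((-1*(-1))*(2 - 1*(-1)))/(-5145107) = (1*(2 + 1))*(-1/5145107) = (1*3)*(-1/5145107) = 3*(-1/5145107) = -3/5145107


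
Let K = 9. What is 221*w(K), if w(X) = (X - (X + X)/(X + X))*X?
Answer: 15912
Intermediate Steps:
w(X) = X*(-1 + X) (w(X) = (X - 2*X/(2*X))*X = (X - 2*X*1/(2*X))*X = (X - 1*1)*X = (X - 1)*X = (-1 + X)*X = X*(-1 + X))
221*w(K) = 221*(9*(-1 + 9)) = 221*(9*8) = 221*72 = 15912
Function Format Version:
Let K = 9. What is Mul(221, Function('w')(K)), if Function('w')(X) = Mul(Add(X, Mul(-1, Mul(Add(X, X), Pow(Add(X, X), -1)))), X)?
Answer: 15912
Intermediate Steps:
Function('w')(X) = Mul(X, Add(-1, X)) (Function('w')(X) = Mul(Add(X, Mul(-1, Mul(Mul(2, X), Pow(Mul(2, X), -1)))), X) = Mul(Add(X, Mul(-1, Mul(Mul(2, X), Mul(Rational(1, 2), Pow(X, -1))))), X) = Mul(Add(X, Mul(-1, 1)), X) = Mul(Add(X, -1), X) = Mul(Add(-1, X), X) = Mul(X, Add(-1, X)))
Mul(221, Function('w')(K)) = Mul(221, Mul(9, Add(-1, 9))) = Mul(221, Mul(9, 8)) = Mul(221, 72) = 15912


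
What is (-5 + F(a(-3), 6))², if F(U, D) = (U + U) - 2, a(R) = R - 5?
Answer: 529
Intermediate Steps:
a(R) = -5 + R
F(U, D) = -2 + 2*U (F(U, D) = 2*U - 2 = -2 + 2*U)
(-5 + F(a(-3), 6))² = (-5 + (-2 + 2*(-5 - 3)))² = (-5 + (-2 + 2*(-8)))² = (-5 + (-2 - 16))² = (-5 - 18)² = (-23)² = 529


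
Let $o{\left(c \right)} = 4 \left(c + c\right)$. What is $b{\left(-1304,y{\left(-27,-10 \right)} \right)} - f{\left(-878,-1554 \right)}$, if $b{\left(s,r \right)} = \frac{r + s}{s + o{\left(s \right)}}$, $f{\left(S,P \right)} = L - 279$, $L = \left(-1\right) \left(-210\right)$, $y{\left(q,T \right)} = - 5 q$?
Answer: $\frac{810953}{11736} \approx 69.1$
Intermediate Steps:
$o{\left(c \right)} = 8 c$ ($o{\left(c \right)} = 4 \cdot 2 c = 8 c$)
$L = 210$
$f{\left(S,P \right)} = -69$ ($f{\left(S,P \right)} = 210 - 279 = -69$)
$b{\left(s,r \right)} = \frac{r + s}{9 s}$ ($b{\left(s,r \right)} = \frac{r + s}{s + 8 s} = \frac{r + s}{9 s}$)
$b{\left(-1304,y{\left(-27,-10 \right)} \right)} - f{\left(-878,-1554 \right)} = \frac{\left(-5\right) \left(-27\right) - 1304}{9 \left(-1304\right)} - -69 = \frac{1}{9} \left(- \frac{1}{1304}\right) \left(135 - 1304\right) + 69 = \frac{1}{9} \left(- \frac{1}{1304}\right) \left(-1169\right) + 69 = \frac{1169}{11736} + 69 = \frac{810953}{11736}$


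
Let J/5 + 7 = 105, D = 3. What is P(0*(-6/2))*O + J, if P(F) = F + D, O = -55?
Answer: 325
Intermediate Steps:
J = 490 (J = -35 + 5*105 = -35 + 525 = 490)
P(F) = 3 + F (P(F) = F + 3 = 3 + F)
P(0*(-6/2))*O + J = (3 + 0*(-6/2))*(-55) + 490 = (3 + 0*(-6*1/2))*(-55) + 490 = (3 + 0*(-3))*(-55) + 490 = (3 + 0)*(-55) + 490 = 3*(-55) + 490 = -165 + 490 = 325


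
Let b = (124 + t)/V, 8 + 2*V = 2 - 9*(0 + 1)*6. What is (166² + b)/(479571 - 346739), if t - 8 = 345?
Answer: 39343/189760 ≈ 0.20733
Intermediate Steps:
t = 353 (t = 8 + 345 = 353)
V = -30 (V = -4 + (2 - 9*(0 + 1)*6)/2 = -4 + (2 - 9*6)/2 = -4 + (2 - 54)/2 = -4 + (½)*(-52) = -4 - 26 = -30)
b = -159/10 (b = (124 + 353)/(-30) = 477*(-1/30) = -159/10 ≈ -15.900)
(166² + b)/(479571 - 346739) = (166² - 159/10)/(479571 - 346739) = (27556 - 159/10)/132832 = (275401/10)*(1/132832) = 39343/189760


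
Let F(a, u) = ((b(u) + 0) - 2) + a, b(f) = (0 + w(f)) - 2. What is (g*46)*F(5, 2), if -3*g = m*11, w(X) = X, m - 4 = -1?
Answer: -1518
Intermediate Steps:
m = 3 (m = 4 - 1 = 3)
b(f) = -2 + f (b(f) = (0 + f) - 2 = f - 2 = -2 + f)
F(a, u) = -4 + a + u (F(a, u) = (((-2 + u) + 0) - 2) + a = ((-2 + u) - 2) + a = (-4 + u) + a = -4 + a + u)
g = -11 ≈ -11.000
(g*46)*F(5, 2) = (-11*46)*(-4 + 5 + 2) = -506*3 = -1518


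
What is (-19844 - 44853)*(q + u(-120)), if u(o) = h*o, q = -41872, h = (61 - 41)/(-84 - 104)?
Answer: 127283842648/47 ≈ 2.7082e+9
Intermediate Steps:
h = -5/47 (h = 20/(-188) = 20*(-1/188) = -5/47 ≈ -0.10638)
u(o) = -5*o/47
(-19844 - 44853)*(q + u(-120)) = (-19844 - 44853)*(-41872 - 5/47*(-120)) = -64697*(-41872 + 600/47) = -64697*(-1967384/47) = 127283842648/47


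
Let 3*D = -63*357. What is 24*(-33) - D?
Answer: 6705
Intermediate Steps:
D = -7497 (D = (-63*357)/3 = (⅓)*(-22491) = -7497)
24*(-33) - D = 24*(-33) - 1*(-7497) = -792 + 7497 = 6705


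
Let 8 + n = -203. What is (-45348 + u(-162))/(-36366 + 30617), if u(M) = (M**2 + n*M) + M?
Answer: -14916/5749 ≈ -2.5945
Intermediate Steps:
n = -211 (n = -8 - 203 = -211)
u(M) = M**2 - 210*M (u(M) = (M**2 - 211*M) + M = M**2 - 210*M)
(-45348 + u(-162))/(-36366 + 30617) = (-45348 - 162*(-210 - 162))/(-36366 + 30617) = (-45348 - 162*(-372))/(-5749) = (-45348 + 60264)*(-1/5749) = 14916*(-1/5749) = -14916/5749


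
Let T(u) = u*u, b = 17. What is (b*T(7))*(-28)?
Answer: -23324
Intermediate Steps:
T(u) = u**2
(b*T(7))*(-28) = (17*7**2)*(-28) = (17*49)*(-28) = 833*(-28) = -23324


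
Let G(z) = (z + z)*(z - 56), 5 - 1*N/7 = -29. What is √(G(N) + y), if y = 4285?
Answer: √90917 ≈ 301.52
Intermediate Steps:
N = 238 (N = 35 - 7*(-29) = 35 + 203 = 238)
G(z) = 2*z*(-56 + z) (G(z) = (2*z)*(-56 + z) = 2*z*(-56 + z))
√(G(N) + y) = √(2*238*(-56 + 238) + 4285) = √(2*238*182 + 4285) = √(86632 + 4285) = √90917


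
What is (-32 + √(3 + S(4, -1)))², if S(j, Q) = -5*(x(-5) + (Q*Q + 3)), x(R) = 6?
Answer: (32 - I*√47)² ≈ 977.0 - 438.76*I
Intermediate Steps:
S(j, Q) = -45 - 5*Q² (S(j, Q) = -5*(6 + (Q*Q + 3)) = -5*(6 + (Q² + 3)) = -5*(6 + (3 + Q²)) = -5*(9 + Q²) = -45 - 5*Q²)
(-32 + √(3 + S(4, -1)))² = (-32 + √(3 + (-45 - 5*(-1)²)))² = (-32 + √(3 + (-45 - 5*1)))² = (-32 + √(3 + (-45 - 5)))² = (-32 + √(3 - 50))² = (-32 + √(-47))² = (-32 + I*√47)²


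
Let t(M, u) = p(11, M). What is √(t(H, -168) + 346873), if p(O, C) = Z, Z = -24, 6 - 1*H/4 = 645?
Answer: √346849 ≈ 588.94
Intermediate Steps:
H = -2556 (H = 24 - 4*645 = 24 - 2580 = -2556)
p(O, C) = -24
t(M, u) = -24
√(t(H, -168) + 346873) = √(-24 + 346873) = √346849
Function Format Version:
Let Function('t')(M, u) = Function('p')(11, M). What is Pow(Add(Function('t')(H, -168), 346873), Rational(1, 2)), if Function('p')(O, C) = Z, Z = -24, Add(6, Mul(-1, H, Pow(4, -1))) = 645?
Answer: Pow(346849, Rational(1, 2)) ≈ 588.94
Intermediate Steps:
H = -2556 (H = Add(24, Mul(-4, 645)) = Add(24, -2580) = -2556)
Function('p')(O, C) = -24
Function('t')(M, u) = -24
Pow(Add(Function('t')(H, -168), 346873), Rational(1, 2)) = Pow(Add(-24, 346873), Rational(1, 2)) = Pow(346849, Rational(1, 2))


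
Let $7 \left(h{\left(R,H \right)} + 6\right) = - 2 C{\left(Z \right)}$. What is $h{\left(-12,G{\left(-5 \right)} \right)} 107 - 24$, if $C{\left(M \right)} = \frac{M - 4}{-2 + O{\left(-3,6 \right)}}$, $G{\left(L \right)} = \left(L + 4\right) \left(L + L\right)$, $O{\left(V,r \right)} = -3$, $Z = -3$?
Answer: $- \frac{3544}{5} \approx -708.8$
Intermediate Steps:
$G{\left(L \right)} = 2 L \left(4 + L\right)$ ($G{\left(L \right)} = \left(4 + L\right) 2 L = 2 L \left(4 + L\right)$)
$C{\left(M \right)} = \frac{4}{5} - \frac{M}{5}$ ($C{\left(M \right)} = \frac{M - 4}{-2 - 3} = \frac{-4 + M}{-5} = \left(-4 + M\right) \left(- \frac{1}{5}\right) = \frac{4}{5} - \frac{M}{5}$)
$h{\left(R,H \right)} = - \frac{32}{5}$ ($h{\left(R,H \right)} = -6 + \frac{\left(-2\right) \left(\frac{4}{5} - - \frac{3}{5}\right)}{7} = -6 + \frac{\left(-2\right) \left(\frac{4}{5} + \frac{3}{5}\right)}{7} = -6 + \frac{\left(-2\right) \frac{7}{5}}{7} = -6 + \frac{1}{7} \left(- \frac{14}{5}\right) = -6 - \frac{2}{5} = - \frac{32}{5}$)
$h{\left(-12,G{\left(-5 \right)} \right)} 107 - 24 = \left(- \frac{32}{5}\right) 107 - 24 = - \frac{3424}{5} - 24 = - \frac{3544}{5}$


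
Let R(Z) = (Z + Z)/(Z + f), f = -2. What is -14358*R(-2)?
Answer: -14358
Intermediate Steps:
R(Z) = 2*Z/(-2 + Z) (R(Z) = (Z + Z)/(Z - 2) = (2*Z)/(-2 + Z) = 2*Z/(-2 + Z))
-14358*R(-2) = -28716*(-2)/(-2 - 2) = -28716*(-2)/(-4) = -28716*(-2)*(-1)/4 = -14358*1 = -14358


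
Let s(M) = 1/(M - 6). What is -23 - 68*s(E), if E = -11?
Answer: -19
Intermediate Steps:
s(M) = 1/(-6 + M)
-23 - 68*s(E) = -23 - 68/(-6 - 11) = -23 - 68/(-17) = -23 - 68*(-1/17) = -23 + 4 = -19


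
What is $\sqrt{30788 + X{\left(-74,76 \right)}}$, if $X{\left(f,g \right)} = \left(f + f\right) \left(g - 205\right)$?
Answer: $2 \sqrt{12470} \approx 223.34$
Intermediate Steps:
$X{\left(f,g \right)} = 2 f \left(-205 + g\right)$
$\sqrt{30788 + X{\left(-74,76 \right)}} = \sqrt{30788 + 2 \left(-74\right) \left(-205 + 76\right)} = \sqrt{30788 + 2 \left(-74\right) \left(-129\right)} = \sqrt{30788 + 19092} = \sqrt{49880} = 2 \sqrt{12470}$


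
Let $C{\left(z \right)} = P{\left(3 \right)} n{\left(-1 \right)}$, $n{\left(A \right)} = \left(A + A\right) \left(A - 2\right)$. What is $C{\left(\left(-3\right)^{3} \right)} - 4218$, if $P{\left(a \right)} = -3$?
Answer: $-4236$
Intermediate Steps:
$n{\left(A \right)} = 2 A \left(-2 + A\right)$
$C{\left(z \right)} = -18$ ($C{\left(z \right)} = - 3 \cdot 2 \left(-1\right) \left(-2 - 1\right) = - 3 \cdot 2 \left(-1\right) \left(-3\right) = \left(-3\right) 6 = -18$)
$C{\left(\left(-3\right)^{3} \right)} - 4218 = -18 - 4218 = -4236$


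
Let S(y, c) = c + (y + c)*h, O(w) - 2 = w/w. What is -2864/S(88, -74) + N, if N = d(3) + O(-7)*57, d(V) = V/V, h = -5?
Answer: 1727/9 ≈ 191.89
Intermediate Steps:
O(w) = 3 (O(w) = 2 + w/w = 2 + 1 = 3)
S(y, c) = -5*y - 4*c (S(y, c) = c + (y + c)*(-5) = c + (c + y)*(-5) = c + (-5*c - 5*y) = -5*y - 4*c)
d(V) = 1
N = 172 (N = 1 + 3*57 = 1 + 171 = 172)
-2864/S(88, -74) + N = -2864/(-5*88 - 4*(-74)) + 172 = -2864/(-440 + 296) + 172 = -2864/(-144) + 172 = -2864*(-1/144) + 172 = 179/9 + 172 = 1727/9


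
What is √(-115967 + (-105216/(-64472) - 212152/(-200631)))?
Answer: I*√303167566471852251834927/1616885229 ≈ 340.54*I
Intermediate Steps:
√(-115967 + (-105216/(-64472) - 212152/(-200631))) = √(-115967 + (-105216*(-1/64472) - 212152*(-1/200631))) = √(-115967 + (13152/8059 + 212152/200631)) = √(-115967 + 4348431880/1616885229) = √(-187500980919563/1616885229) = I*√303167566471852251834927/1616885229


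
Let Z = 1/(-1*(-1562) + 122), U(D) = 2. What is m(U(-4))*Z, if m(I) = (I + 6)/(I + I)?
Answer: 1/842 ≈ 0.0011876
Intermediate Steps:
Z = 1/1684 (Z = 1/(1562 + 122) = 1/1684 ≈ 0.00059382)
m(I) = (6 + I)/(2*I) (m(I) = (6 + I)/((2*I)) = (6 + I)*(1/(2*I)) = (6 + I)/(2*I))
m(U(-4))*Z = ((1/2)*(6 + 2)/2)*(1/1684) = ((1/2)*(1/2)*8)*(1/1684) = 2*(1/1684) = 1/842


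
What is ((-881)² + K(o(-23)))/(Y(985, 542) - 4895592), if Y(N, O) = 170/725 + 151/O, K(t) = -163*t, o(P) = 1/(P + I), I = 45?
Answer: -223659005935/1410729961509 ≈ -0.15854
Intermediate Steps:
o(P) = 1/(45 + P) (o(P) = 1/(P + 45) = 1/(45 + P))
Y(N, O) = 34/145 + 151/O (Y(N, O) = 170*(1/725) + 151/O = 34/145 + 151/O)
((-881)² + K(o(-23)))/(Y(985, 542) - 4895592) = ((-881)² - 163/(45 - 23))/((34/145 + 151/542) - 4895592) = (776161 - 163/22)/((34/145 + 151*(1/542)) - 4895592) = (776161 - 163*1/22)/((34/145 + 151/542) - 4895592) = (776161 - 163/22)/(40323/78590 - 4895592) = 17075379/(22*(-384744534957/78590)) = (17075379/22)*(-78590/384744534957) = -223659005935/1410729961509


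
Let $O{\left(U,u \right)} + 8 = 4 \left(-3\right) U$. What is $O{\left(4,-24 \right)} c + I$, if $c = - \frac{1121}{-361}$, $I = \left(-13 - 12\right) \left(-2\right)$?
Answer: $- \frac{2354}{19} \approx -123.89$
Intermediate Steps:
$O{\left(U,u \right)} = -8 - 12 U$ ($O{\left(U,u \right)} = -8 + 4 \left(-3\right) U = -8 - 12 U$)
$I = 50$ ($I = \left(-25\right) \left(-2\right) = 50$)
$c = \frac{59}{19}$ ($c = \left(-1121\right) \left(- \frac{1}{361}\right) = \frac{59}{19} \approx 3.1053$)
$O{\left(4,-24 \right)} c + I = \left(-8 - 48\right) \frac{59}{19} + 50 = \left(-56\right) \frac{59}{19} + 50 = - \frac{3304}{19} + 50 = - \frac{2354}{19}$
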